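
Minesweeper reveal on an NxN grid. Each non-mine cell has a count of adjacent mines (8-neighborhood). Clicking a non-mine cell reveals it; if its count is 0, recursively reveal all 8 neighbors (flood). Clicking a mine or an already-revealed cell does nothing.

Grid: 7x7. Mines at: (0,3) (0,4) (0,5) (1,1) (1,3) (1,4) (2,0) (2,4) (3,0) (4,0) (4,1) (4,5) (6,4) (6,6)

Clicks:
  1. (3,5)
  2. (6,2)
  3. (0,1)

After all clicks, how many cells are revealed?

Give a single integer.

Click 1 (3,5) count=2: revealed 1 new [(3,5)] -> total=1
Click 2 (6,2) count=0: revealed 8 new [(5,0) (5,1) (5,2) (5,3) (6,0) (6,1) (6,2) (6,3)] -> total=9
Click 3 (0,1) count=1: revealed 1 new [(0,1)] -> total=10

Answer: 10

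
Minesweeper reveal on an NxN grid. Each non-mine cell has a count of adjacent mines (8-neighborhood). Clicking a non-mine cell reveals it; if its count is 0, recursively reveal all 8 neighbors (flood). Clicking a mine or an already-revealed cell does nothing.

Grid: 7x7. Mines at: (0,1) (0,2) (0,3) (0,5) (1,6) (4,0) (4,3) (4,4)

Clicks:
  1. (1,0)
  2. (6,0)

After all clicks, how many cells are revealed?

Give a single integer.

Answer: 21

Derivation:
Click 1 (1,0) count=1: revealed 1 new [(1,0)] -> total=1
Click 2 (6,0) count=0: revealed 20 new [(2,5) (2,6) (3,5) (3,6) (4,5) (4,6) (5,0) (5,1) (5,2) (5,3) (5,4) (5,5) (5,6) (6,0) (6,1) (6,2) (6,3) (6,4) (6,5) (6,6)] -> total=21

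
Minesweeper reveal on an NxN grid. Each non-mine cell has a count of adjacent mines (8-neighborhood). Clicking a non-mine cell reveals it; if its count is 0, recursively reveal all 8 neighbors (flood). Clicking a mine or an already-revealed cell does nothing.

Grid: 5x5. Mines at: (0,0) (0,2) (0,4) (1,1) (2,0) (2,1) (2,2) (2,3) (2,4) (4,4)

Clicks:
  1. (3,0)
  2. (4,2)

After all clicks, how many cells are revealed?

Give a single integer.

Click 1 (3,0) count=2: revealed 1 new [(3,0)] -> total=1
Click 2 (4,2) count=0: revealed 7 new [(3,1) (3,2) (3,3) (4,0) (4,1) (4,2) (4,3)] -> total=8

Answer: 8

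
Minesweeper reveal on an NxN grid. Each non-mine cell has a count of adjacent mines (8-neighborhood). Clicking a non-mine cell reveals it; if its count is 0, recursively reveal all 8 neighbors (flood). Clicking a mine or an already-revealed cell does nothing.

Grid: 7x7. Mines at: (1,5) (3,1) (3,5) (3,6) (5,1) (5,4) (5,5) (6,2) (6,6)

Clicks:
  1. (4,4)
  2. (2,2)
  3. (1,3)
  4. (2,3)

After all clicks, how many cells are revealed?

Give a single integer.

Click 1 (4,4) count=3: revealed 1 new [(4,4)] -> total=1
Click 2 (2,2) count=1: revealed 1 new [(2,2)] -> total=2
Click 3 (1,3) count=0: revealed 19 new [(0,0) (0,1) (0,2) (0,3) (0,4) (1,0) (1,1) (1,2) (1,3) (1,4) (2,0) (2,1) (2,3) (2,4) (3,2) (3,3) (3,4) (4,2) (4,3)] -> total=21
Click 4 (2,3) count=0: revealed 0 new [(none)] -> total=21

Answer: 21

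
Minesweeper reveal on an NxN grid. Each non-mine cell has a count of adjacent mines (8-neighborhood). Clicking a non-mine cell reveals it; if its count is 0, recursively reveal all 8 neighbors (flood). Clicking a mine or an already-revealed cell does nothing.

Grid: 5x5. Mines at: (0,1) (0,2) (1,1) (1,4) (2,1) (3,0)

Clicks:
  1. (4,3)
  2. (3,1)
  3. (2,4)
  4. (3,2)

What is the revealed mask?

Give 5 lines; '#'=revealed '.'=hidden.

Answer: .....
.....
..###
.####
.####

Derivation:
Click 1 (4,3) count=0: revealed 11 new [(2,2) (2,3) (2,4) (3,1) (3,2) (3,3) (3,4) (4,1) (4,2) (4,3) (4,4)] -> total=11
Click 2 (3,1) count=2: revealed 0 new [(none)] -> total=11
Click 3 (2,4) count=1: revealed 0 new [(none)] -> total=11
Click 4 (3,2) count=1: revealed 0 new [(none)] -> total=11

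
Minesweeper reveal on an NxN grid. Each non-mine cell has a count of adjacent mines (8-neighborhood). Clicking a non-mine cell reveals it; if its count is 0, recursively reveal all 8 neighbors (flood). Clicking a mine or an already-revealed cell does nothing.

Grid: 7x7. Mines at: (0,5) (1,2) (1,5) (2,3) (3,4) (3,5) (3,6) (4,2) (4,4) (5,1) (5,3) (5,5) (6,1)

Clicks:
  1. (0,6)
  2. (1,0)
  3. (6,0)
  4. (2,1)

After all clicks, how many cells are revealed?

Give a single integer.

Answer: 12

Derivation:
Click 1 (0,6) count=2: revealed 1 new [(0,6)] -> total=1
Click 2 (1,0) count=0: revealed 10 new [(0,0) (0,1) (1,0) (1,1) (2,0) (2,1) (3,0) (3,1) (4,0) (4,1)] -> total=11
Click 3 (6,0) count=2: revealed 1 new [(6,0)] -> total=12
Click 4 (2,1) count=1: revealed 0 new [(none)] -> total=12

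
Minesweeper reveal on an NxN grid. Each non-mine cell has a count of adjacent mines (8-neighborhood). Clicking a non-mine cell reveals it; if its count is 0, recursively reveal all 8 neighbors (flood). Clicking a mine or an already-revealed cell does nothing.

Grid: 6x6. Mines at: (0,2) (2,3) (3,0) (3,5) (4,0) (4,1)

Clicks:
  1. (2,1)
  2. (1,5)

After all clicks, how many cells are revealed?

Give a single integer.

Click 1 (2,1) count=1: revealed 1 new [(2,1)] -> total=1
Click 2 (1,5) count=0: revealed 8 new [(0,3) (0,4) (0,5) (1,3) (1,4) (1,5) (2,4) (2,5)] -> total=9

Answer: 9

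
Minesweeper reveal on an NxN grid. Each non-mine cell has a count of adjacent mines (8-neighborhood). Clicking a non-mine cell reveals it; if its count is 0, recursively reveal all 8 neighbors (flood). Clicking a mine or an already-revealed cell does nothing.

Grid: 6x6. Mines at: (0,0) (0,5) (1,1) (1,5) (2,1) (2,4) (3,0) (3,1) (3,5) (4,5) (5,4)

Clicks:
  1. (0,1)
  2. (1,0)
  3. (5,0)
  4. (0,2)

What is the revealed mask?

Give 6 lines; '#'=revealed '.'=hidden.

Answer: .##...
#.....
......
......
####..
####..

Derivation:
Click 1 (0,1) count=2: revealed 1 new [(0,1)] -> total=1
Click 2 (1,0) count=3: revealed 1 new [(1,0)] -> total=2
Click 3 (5,0) count=0: revealed 8 new [(4,0) (4,1) (4,2) (4,3) (5,0) (5,1) (5,2) (5,3)] -> total=10
Click 4 (0,2) count=1: revealed 1 new [(0,2)] -> total=11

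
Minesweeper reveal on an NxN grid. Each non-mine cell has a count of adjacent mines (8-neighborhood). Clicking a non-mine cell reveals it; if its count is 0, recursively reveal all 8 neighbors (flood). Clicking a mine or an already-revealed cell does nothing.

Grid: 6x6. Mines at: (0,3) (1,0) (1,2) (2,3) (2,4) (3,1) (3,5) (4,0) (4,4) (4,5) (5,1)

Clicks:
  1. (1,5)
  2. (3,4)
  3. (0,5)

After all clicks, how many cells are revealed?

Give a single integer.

Click 1 (1,5) count=1: revealed 1 new [(1,5)] -> total=1
Click 2 (3,4) count=5: revealed 1 new [(3,4)] -> total=2
Click 3 (0,5) count=0: revealed 3 new [(0,4) (0,5) (1,4)] -> total=5

Answer: 5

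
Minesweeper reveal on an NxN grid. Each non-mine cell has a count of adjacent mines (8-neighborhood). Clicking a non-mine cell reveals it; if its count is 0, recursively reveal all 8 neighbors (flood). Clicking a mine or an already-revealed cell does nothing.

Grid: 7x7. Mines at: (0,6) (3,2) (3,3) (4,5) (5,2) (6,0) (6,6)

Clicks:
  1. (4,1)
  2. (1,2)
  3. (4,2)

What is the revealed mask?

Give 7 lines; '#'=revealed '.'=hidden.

Answer: ######.
#######
#######
##..###
###....
##.....
.......

Derivation:
Click 1 (4,1) count=2: revealed 1 new [(4,1)] -> total=1
Click 2 (1,2) count=0: revealed 28 new [(0,0) (0,1) (0,2) (0,3) (0,4) (0,5) (1,0) (1,1) (1,2) (1,3) (1,4) (1,5) (1,6) (2,0) (2,1) (2,2) (2,3) (2,4) (2,5) (2,6) (3,0) (3,1) (3,4) (3,5) (3,6) (4,0) (5,0) (5,1)] -> total=29
Click 3 (4,2) count=3: revealed 1 new [(4,2)] -> total=30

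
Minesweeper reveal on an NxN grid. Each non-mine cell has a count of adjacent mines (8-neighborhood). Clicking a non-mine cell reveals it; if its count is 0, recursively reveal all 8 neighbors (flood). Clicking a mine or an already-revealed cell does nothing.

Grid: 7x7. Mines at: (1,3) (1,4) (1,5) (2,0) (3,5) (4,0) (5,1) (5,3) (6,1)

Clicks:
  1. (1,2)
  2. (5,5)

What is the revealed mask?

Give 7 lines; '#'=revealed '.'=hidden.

Answer: .......
..#....
.......
.......
....###
....###
....###

Derivation:
Click 1 (1,2) count=1: revealed 1 new [(1,2)] -> total=1
Click 2 (5,5) count=0: revealed 9 new [(4,4) (4,5) (4,6) (5,4) (5,5) (5,6) (6,4) (6,5) (6,6)] -> total=10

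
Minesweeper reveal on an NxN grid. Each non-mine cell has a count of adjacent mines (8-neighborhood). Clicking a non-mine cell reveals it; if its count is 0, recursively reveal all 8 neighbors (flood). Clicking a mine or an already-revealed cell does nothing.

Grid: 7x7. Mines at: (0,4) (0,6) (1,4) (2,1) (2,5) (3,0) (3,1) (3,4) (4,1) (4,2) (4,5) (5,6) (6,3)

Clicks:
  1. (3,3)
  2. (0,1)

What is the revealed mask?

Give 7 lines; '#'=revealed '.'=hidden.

Click 1 (3,3) count=2: revealed 1 new [(3,3)] -> total=1
Click 2 (0,1) count=0: revealed 8 new [(0,0) (0,1) (0,2) (0,3) (1,0) (1,1) (1,2) (1,3)] -> total=9

Answer: ####...
####...
.......
...#...
.......
.......
.......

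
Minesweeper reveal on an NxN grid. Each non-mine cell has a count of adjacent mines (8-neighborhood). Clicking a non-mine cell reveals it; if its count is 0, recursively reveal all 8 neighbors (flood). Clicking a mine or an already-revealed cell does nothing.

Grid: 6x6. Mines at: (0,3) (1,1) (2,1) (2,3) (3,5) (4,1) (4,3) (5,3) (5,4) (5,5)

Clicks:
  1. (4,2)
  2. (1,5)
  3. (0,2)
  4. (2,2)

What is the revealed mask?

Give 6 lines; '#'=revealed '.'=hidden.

Answer: ..#.##
....##
..#.##
......
..#...
......

Derivation:
Click 1 (4,2) count=3: revealed 1 new [(4,2)] -> total=1
Click 2 (1,5) count=0: revealed 6 new [(0,4) (0,5) (1,4) (1,5) (2,4) (2,5)] -> total=7
Click 3 (0,2) count=2: revealed 1 new [(0,2)] -> total=8
Click 4 (2,2) count=3: revealed 1 new [(2,2)] -> total=9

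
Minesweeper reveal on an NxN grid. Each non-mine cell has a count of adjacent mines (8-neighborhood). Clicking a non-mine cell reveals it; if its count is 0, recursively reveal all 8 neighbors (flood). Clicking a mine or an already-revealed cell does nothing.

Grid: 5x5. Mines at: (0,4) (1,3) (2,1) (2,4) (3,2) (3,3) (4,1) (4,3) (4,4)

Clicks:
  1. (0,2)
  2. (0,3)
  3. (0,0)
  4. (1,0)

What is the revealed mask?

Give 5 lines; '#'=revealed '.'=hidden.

Click 1 (0,2) count=1: revealed 1 new [(0,2)] -> total=1
Click 2 (0,3) count=2: revealed 1 new [(0,3)] -> total=2
Click 3 (0,0) count=0: revealed 5 new [(0,0) (0,1) (1,0) (1,1) (1,2)] -> total=7
Click 4 (1,0) count=1: revealed 0 new [(none)] -> total=7

Answer: ####.
###..
.....
.....
.....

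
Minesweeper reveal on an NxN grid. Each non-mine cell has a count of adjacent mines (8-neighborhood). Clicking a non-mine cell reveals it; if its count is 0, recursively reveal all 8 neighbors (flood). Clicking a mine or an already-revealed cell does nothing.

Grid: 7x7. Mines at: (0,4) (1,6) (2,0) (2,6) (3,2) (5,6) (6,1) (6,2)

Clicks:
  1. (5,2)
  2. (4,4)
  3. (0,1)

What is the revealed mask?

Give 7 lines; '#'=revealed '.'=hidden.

Answer: ####...
######.
.#####.
...###.
...###.
..####.
...###.

Derivation:
Click 1 (5,2) count=2: revealed 1 new [(5,2)] -> total=1
Click 2 (4,4) count=0: revealed 18 new [(1,3) (1,4) (1,5) (2,3) (2,4) (2,5) (3,3) (3,4) (3,5) (4,3) (4,4) (4,5) (5,3) (5,4) (5,5) (6,3) (6,4) (6,5)] -> total=19
Click 3 (0,1) count=0: revealed 9 new [(0,0) (0,1) (0,2) (0,3) (1,0) (1,1) (1,2) (2,1) (2,2)] -> total=28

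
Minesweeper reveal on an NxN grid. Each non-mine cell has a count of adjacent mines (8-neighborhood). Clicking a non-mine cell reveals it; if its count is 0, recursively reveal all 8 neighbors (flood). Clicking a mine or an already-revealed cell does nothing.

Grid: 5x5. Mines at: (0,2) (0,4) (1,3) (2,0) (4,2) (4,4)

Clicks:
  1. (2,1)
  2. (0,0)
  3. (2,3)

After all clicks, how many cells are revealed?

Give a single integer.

Click 1 (2,1) count=1: revealed 1 new [(2,1)] -> total=1
Click 2 (0,0) count=0: revealed 4 new [(0,0) (0,1) (1,0) (1,1)] -> total=5
Click 3 (2,3) count=1: revealed 1 new [(2,3)] -> total=6

Answer: 6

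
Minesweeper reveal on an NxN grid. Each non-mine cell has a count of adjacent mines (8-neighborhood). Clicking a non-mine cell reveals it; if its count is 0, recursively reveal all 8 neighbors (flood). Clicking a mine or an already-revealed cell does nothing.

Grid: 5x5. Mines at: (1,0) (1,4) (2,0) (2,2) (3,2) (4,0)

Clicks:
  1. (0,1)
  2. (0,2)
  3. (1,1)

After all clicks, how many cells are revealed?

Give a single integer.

Click 1 (0,1) count=1: revealed 1 new [(0,1)] -> total=1
Click 2 (0,2) count=0: revealed 5 new [(0,2) (0,3) (1,1) (1,2) (1,3)] -> total=6
Click 3 (1,1) count=3: revealed 0 new [(none)] -> total=6

Answer: 6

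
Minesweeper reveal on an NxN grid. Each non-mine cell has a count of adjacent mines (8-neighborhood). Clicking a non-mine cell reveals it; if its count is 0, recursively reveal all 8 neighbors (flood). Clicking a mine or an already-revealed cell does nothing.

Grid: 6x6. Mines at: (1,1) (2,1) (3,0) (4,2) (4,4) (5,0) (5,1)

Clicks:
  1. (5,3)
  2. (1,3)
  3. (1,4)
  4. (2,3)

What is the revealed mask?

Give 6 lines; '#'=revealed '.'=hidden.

Click 1 (5,3) count=2: revealed 1 new [(5,3)] -> total=1
Click 2 (1,3) count=0: revealed 16 new [(0,2) (0,3) (0,4) (0,5) (1,2) (1,3) (1,4) (1,5) (2,2) (2,3) (2,4) (2,5) (3,2) (3,3) (3,4) (3,5)] -> total=17
Click 3 (1,4) count=0: revealed 0 new [(none)] -> total=17
Click 4 (2,3) count=0: revealed 0 new [(none)] -> total=17

Answer: ..####
..####
..####
..####
......
...#..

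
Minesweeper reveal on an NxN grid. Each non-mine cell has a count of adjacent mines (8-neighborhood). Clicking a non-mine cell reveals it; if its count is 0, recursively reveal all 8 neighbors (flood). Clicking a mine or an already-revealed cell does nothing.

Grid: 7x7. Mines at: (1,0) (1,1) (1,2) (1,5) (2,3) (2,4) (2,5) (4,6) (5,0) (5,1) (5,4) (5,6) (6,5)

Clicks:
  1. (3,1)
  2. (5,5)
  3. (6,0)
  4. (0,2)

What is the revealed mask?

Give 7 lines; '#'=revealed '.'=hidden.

Click 1 (3,1) count=0: revealed 9 new [(2,0) (2,1) (2,2) (3,0) (3,1) (3,2) (4,0) (4,1) (4,2)] -> total=9
Click 2 (5,5) count=4: revealed 1 new [(5,5)] -> total=10
Click 3 (6,0) count=2: revealed 1 new [(6,0)] -> total=11
Click 4 (0,2) count=2: revealed 1 new [(0,2)] -> total=12

Answer: ..#....
.......
###....
###....
###....
.....#.
#......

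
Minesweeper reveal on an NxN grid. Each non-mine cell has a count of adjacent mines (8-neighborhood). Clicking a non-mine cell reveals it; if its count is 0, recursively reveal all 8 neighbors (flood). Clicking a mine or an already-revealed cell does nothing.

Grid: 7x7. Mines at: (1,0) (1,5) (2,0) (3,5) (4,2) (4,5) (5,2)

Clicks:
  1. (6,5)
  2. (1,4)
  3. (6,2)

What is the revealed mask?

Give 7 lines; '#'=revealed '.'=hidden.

Click 1 (6,5) count=0: revealed 8 new [(5,3) (5,4) (5,5) (5,6) (6,3) (6,4) (6,5) (6,6)] -> total=8
Click 2 (1,4) count=1: revealed 1 new [(1,4)] -> total=9
Click 3 (6,2) count=1: revealed 1 new [(6,2)] -> total=10

Answer: .......
....#..
.......
.......
.......
...####
..#####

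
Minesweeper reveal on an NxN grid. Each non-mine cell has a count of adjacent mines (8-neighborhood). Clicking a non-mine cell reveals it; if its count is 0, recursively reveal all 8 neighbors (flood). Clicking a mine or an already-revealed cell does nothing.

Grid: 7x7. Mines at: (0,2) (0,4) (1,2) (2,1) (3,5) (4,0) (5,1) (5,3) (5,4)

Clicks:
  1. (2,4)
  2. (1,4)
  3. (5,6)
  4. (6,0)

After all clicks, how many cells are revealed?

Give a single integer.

Click 1 (2,4) count=1: revealed 1 new [(2,4)] -> total=1
Click 2 (1,4) count=1: revealed 1 new [(1,4)] -> total=2
Click 3 (5,6) count=0: revealed 6 new [(4,5) (4,6) (5,5) (5,6) (6,5) (6,6)] -> total=8
Click 4 (6,0) count=1: revealed 1 new [(6,0)] -> total=9

Answer: 9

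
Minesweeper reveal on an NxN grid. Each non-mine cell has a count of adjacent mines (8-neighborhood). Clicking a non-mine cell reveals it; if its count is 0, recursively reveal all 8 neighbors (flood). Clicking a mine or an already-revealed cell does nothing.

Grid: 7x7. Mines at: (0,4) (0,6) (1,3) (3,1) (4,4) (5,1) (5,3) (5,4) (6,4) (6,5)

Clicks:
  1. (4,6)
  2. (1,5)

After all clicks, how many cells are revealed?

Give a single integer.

Click 1 (4,6) count=0: revealed 13 new [(1,4) (1,5) (1,6) (2,4) (2,5) (2,6) (3,4) (3,5) (3,6) (4,5) (4,6) (5,5) (5,6)] -> total=13
Click 2 (1,5) count=2: revealed 0 new [(none)] -> total=13

Answer: 13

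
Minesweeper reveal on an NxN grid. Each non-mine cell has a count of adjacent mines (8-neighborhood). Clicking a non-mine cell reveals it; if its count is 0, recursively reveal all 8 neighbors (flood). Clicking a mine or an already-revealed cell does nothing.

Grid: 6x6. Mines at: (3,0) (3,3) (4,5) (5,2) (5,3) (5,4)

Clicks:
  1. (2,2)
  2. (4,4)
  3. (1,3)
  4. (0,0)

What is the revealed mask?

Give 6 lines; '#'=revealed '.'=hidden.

Answer: ######
######
######
....##
....#.
......

Derivation:
Click 1 (2,2) count=1: revealed 1 new [(2,2)] -> total=1
Click 2 (4,4) count=4: revealed 1 new [(4,4)] -> total=2
Click 3 (1,3) count=0: revealed 19 new [(0,0) (0,1) (0,2) (0,3) (0,4) (0,5) (1,0) (1,1) (1,2) (1,3) (1,4) (1,5) (2,0) (2,1) (2,3) (2,4) (2,5) (3,4) (3,5)] -> total=21
Click 4 (0,0) count=0: revealed 0 new [(none)] -> total=21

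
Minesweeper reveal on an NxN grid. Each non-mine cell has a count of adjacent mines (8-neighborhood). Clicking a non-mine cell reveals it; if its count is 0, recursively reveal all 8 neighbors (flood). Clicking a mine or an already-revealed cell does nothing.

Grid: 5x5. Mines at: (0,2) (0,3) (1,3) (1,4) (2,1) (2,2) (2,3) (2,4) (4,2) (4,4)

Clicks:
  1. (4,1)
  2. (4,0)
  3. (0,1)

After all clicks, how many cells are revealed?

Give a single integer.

Answer: 5

Derivation:
Click 1 (4,1) count=1: revealed 1 new [(4,1)] -> total=1
Click 2 (4,0) count=0: revealed 3 new [(3,0) (3,1) (4,0)] -> total=4
Click 3 (0,1) count=1: revealed 1 new [(0,1)] -> total=5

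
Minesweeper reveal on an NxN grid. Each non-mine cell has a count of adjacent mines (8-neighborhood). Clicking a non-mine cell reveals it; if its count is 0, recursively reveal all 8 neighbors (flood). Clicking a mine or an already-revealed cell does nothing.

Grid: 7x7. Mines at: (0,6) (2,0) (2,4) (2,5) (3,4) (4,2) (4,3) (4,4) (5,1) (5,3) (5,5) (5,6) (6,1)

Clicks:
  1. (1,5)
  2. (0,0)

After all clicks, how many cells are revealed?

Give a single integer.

Click 1 (1,5) count=3: revealed 1 new [(1,5)] -> total=1
Click 2 (0,0) count=0: revealed 17 new [(0,0) (0,1) (0,2) (0,3) (0,4) (0,5) (1,0) (1,1) (1,2) (1,3) (1,4) (2,1) (2,2) (2,3) (3,1) (3,2) (3,3)] -> total=18

Answer: 18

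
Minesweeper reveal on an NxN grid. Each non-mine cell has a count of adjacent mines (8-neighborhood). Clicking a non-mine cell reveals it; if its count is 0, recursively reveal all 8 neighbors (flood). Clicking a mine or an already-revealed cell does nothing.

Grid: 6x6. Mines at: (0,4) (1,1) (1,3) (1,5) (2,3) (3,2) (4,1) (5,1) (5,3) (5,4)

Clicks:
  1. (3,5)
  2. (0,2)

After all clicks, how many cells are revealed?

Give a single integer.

Answer: 7

Derivation:
Click 1 (3,5) count=0: revealed 6 new [(2,4) (2,5) (3,4) (3,5) (4,4) (4,5)] -> total=6
Click 2 (0,2) count=2: revealed 1 new [(0,2)] -> total=7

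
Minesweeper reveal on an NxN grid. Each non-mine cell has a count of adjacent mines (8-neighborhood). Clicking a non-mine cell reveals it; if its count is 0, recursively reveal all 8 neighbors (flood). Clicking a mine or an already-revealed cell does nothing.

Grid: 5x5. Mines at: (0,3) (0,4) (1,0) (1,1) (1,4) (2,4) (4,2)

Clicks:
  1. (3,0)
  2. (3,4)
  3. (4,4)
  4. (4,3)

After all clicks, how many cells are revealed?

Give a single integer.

Answer: 10

Derivation:
Click 1 (3,0) count=0: revealed 6 new [(2,0) (2,1) (3,0) (3,1) (4,0) (4,1)] -> total=6
Click 2 (3,4) count=1: revealed 1 new [(3,4)] -> total=7
Click 3 (4,4) count=0: revealed 3 new [(3,3) (4,3) (4,4)] -> total=10
Click 4 (4,3) count=1: revealed 0 new [(none)] -> total=10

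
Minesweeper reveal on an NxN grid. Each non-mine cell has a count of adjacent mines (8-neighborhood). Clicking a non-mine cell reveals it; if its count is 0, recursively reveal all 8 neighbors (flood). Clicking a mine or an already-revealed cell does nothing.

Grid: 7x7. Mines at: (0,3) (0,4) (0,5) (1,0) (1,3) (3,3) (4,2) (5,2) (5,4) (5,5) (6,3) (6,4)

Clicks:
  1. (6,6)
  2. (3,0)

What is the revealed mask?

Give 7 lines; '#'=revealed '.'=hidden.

Click 1 (6,6) count=1: revealed 1 new [(6,6)] -> total=1
Click 2 (3,0) count=0: revealed 10 new [(2,0) (2,1) (3,0) (3,1) (4,0) (4,1) (5,0) (5,1) (6,0) (6,1)] -> total=11

Answer: .......
.......
##.....
##.....
##.....
##.....
##....#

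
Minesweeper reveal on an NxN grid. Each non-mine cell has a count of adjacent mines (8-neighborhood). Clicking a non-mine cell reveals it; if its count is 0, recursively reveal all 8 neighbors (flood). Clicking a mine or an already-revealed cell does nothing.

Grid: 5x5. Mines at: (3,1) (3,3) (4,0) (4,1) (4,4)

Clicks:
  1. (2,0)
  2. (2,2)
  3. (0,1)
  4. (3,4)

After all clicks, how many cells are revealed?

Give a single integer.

Answer: 16

Derivation:
Click 1 (2,0) count=1: revealed 1 new [(2,0)] -> total=1
Click 2 (2,2) count=2: revealed 1 new [(2,2)] -> total=2
Click 3 (0,1) count=0: revealed 13 new [(0,0) (0,1) (0,2) (0,3) (0,4) (1,0) (1,1) (1,2) (1,3) (1,4) (2,1) (2,3) (2,4)] -> total=15
Click 4 (3,4) count=2: revealed 1 new [(3,4)] -> total=16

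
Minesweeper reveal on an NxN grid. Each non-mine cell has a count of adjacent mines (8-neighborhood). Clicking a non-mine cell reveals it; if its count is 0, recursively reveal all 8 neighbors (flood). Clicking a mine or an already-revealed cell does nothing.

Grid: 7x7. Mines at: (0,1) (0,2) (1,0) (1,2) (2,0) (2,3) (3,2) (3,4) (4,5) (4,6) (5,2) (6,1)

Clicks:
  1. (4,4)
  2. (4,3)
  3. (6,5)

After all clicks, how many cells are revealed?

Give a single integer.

Answer: 10

Derivation:
Click 1 (4,4) count=2: revealed 1 new [(4,4)] -> total=1
Click 2 (4,3) count=3: revealed 1 new [(4,3)] -> total=2
Click 3 (6,5) count=0: revealed 8 new [(5,3) (5,4) (5,5) (5,6) (6,3) (6,4) (6,5) (6,6)] -> total=10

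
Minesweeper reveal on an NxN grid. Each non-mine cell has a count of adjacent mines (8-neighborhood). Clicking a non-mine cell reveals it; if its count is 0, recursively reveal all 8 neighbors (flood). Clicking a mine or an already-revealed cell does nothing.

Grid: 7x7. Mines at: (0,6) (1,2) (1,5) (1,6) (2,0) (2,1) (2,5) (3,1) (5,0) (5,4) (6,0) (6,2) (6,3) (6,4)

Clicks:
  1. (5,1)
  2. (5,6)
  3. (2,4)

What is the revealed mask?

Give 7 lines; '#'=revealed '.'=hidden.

Answer: .......
.......
....#..
.....##
.....##
.#...##
.....##

Derivation:
Click 1 (5,1) count=3: revealed 1 new [(5,1)] -> total=1
Click 2 (5,6) count=0: revealed 8 new [(3,5) (3,6) (4,5) (4,6) (5,5) (5,6) (6,5) (6,6)] -> total=9
Click 3 (2,4) count=2: revealed 1 new [(2,4)] -> total=10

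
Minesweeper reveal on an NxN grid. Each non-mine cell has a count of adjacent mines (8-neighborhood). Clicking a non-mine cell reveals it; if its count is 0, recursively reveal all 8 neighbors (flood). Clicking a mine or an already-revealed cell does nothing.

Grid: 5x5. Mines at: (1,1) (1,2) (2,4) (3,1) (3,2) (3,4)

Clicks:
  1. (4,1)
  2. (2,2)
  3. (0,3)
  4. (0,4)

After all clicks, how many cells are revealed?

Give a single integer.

Click 1 (4,1) count=2: revealed 1 new [(4,1)] -> total=1
Click 2 (2,2) count=4: revealed 1 new [(2,2)] -> total=2
Click 3 (0,3) count=1: revealed 1 new [(0,3)] -> total=3
Click 4 (0,4) count=0: revealed 3 new [(0,4) (1,3) (1,4)] -> total=6

Answer: 6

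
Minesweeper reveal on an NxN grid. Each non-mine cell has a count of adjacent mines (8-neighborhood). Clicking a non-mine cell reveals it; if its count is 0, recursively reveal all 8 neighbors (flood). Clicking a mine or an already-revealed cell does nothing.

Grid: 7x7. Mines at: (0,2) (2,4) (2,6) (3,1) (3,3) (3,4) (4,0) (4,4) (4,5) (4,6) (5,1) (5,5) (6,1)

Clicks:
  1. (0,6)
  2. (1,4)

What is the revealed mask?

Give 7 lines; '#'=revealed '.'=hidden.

Click 1 (0,6) count=0: revealed 8 new [(0,3) (0,4) (0,5) (0,6) (1,3) (1,4) (1,5) (1,6)] -> total=8
Click 2 (1,4) count=1: revealed 0 new [(none)] -> total=8

Answer: ...####
...####
.......
.......
.......
.......
.......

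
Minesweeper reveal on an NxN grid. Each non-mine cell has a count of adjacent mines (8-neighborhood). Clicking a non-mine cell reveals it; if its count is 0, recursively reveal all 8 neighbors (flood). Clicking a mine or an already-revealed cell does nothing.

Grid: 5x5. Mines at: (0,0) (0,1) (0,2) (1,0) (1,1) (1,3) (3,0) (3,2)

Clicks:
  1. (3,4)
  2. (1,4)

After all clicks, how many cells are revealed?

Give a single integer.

Click 1 (3,4) count=0: revealed 6 new [(2,3) (2,4) (3,3) (3,4) (4,3) (4,4)] -> total=6
Click 2 (1,4) count=1: revealed 1 new [(1,4)] -> total=7

Answer: 7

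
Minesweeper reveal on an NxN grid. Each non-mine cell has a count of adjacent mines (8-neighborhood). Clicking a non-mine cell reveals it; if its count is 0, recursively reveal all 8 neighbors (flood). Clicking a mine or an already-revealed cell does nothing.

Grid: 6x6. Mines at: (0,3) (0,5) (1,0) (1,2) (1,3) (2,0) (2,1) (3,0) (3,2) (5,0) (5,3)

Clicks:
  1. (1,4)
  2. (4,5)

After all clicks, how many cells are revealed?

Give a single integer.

Answer: 13

Derivation:
Click 1 (1,4) count=3: revealed 1 new [(1,4)] -> total=1
Click 2 (4,5) count=0: revealed 12 new [(1,5) (2,3) (2,4) (2,5) (3,3) (3,4) (3,5) (4,3) (4,4) (4,5) (5,4) (5,5)] -> total=13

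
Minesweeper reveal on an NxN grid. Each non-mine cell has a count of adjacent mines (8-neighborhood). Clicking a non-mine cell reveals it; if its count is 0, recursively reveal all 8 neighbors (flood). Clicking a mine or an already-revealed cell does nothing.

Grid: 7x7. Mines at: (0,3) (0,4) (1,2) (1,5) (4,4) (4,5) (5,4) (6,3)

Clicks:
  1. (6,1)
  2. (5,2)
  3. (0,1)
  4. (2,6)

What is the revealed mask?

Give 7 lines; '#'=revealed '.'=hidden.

Answer: ##.....
##.....
####..#
####...
####...
####...
###....

Derivation:
Click 1 (6,1) count=0: revealed 23 new [(0,0) (0,1) (1,0) (1,1) (2,0) (2,1) (2,2) (2,3) (3,0) (3,1) (3,2) (3,3) (4,0) (4,1) (4,2) (4,3) (5,0) (5,1) (5,2) (5,3) (6,0) (6,1) (6,2)] -> total=23
Click 2 (5,2) count=1: revealed 0 new [(none)] -> total=23
Click 3 (0,1) count=1: revealed 0 new [(none)] -> total=23
Click 4 (2,6) count=1: revealed 1 new [(2,6)] -> total=24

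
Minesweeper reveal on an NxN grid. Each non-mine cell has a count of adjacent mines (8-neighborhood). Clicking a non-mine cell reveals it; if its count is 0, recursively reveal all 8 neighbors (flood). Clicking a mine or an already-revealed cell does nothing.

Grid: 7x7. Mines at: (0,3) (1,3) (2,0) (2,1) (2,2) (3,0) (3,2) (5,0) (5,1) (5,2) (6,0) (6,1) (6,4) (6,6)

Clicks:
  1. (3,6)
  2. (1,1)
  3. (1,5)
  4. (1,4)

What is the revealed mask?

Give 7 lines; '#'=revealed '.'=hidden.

Click 1 (3,6) count=0: revealed 22 new [(0,4) (0,5) (0,6) (1,4) (1,5) (1,6) (2,3) (2,4) (2,5) (2,6) (3,3) (3,4) (3,5) (3,6) (4,3) (4,4) (4,5) (4,6) (5,3) (5,4) (5,5) (5,6)] -> total=22
Click 2 (1,1) count=3: revealed 1 new [(1,1)] -> total=23
Click 3 (1,5) count=0: revealed 0 new [(none)] -> total=23
Click 4 (1,4) count=2: revealed 0 new [(none)] -> total=23

Answer: ....###
.#..###
...####
...####
...####
...####
.......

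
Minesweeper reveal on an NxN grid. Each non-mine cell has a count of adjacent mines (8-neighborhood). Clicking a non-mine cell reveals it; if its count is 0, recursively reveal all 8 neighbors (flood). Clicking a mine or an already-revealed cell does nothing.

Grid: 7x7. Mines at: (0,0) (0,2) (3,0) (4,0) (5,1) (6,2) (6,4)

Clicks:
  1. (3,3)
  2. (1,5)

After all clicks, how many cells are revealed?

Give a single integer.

Answer: 35

Derivation:
Click 1 (3,3) count=0: revealed 35 new [(0,3) (0,4) (0,5) (0,6) (1,1) (1,2) (1,3) (1,4) (1,5) (1,6) (2,1) (2,2) (2,3) (2,4) (2,5) (2,6) (3,1) (3,2) (3,3) (3,4) (3,5) (3,6) (4,1) (4,2) (4,3) (4,4) (4,5) (4,6) (5,2) (5,3) (5,4) (5,5) (5,6) (6,5) (6,6)] -> total=35
Click 2 (1,5) count=0: revealed 0 new [(none)] -> total=35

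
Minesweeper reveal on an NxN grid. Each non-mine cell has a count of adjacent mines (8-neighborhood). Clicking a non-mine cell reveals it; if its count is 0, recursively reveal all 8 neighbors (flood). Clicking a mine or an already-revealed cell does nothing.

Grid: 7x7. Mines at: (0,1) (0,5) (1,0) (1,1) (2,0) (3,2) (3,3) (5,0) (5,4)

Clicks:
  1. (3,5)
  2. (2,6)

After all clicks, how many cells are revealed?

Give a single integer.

Answer: 16

Derivation:
Click 1 (3,5) count=0: revealed 16 new [(1,4) (1,5) (1,6) (2,4) (2,5) (2,6) (3,4) (3,5) (3,6) (4,4) (4,5) (4,6) (5,5) (5,6) (6,5) (6,6)] -> total=16
Click 2 (2,6) count=0: revealed 0 new [(none)] -> total=16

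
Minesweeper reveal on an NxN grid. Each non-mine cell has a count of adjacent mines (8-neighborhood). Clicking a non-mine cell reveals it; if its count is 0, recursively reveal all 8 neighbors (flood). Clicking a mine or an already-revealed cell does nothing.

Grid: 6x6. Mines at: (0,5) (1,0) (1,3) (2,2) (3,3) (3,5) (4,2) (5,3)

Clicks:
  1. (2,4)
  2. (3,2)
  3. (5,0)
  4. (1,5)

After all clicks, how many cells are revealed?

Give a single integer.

Click 1 (2,4) count=3: revealed 1 new [(2,4)] -> total=1
Click 2 (3,2) count=3: revealed 1 new [(3,2)] -> total=2
Click 3 (5,0) count=0: revealed 8 new [(2,0) (2,1) (3,0) (3,1) (4,0) (4,1) (5,0) (5,1)] -> total=10
Click 4 (1,5) count=1: revealed 1 new [(1,5)] -> total=11

Answer: 11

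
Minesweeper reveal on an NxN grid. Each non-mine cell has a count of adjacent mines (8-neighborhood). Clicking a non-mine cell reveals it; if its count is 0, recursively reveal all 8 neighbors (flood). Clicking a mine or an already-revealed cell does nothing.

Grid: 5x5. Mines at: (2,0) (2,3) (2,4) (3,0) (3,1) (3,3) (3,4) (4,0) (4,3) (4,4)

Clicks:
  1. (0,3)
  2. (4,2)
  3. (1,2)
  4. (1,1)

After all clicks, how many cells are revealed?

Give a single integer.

Answer: 11

Derivation:
Click 1 (0,3) count=0: revealed 10 new [(0,0) (0,1) (0,2) (0,3) (0,4) (1,0) (1,1) (1,2) (1,3) (1,4)] -> total=10
Click 2 (4,2) count=3: revealed 1 new [(4,2)] -> total=11
Click 3 (1,2) count=1: revealed 0 new [(none)] -> total=11
Click 4 (1,1) count=1: revealed 0 new [(none)] -> total=11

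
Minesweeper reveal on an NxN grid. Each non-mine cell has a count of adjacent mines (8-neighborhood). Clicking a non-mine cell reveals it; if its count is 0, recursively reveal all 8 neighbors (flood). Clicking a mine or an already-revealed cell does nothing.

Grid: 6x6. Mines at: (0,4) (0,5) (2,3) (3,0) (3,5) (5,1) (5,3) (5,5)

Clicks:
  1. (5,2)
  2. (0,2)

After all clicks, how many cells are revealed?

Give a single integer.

Answer: 12

Derivation:
Click 1 (5,2) count=2: revealed 1 new [(5,2)] -> total=1
Click 2 (0,2) count=0: revealed 11 new [(0,0) (0,1) (0,2) (0,3) (1,0) (1,1) (1,2) (1,3) (2,0) (2,1) (2,2)] -> total=12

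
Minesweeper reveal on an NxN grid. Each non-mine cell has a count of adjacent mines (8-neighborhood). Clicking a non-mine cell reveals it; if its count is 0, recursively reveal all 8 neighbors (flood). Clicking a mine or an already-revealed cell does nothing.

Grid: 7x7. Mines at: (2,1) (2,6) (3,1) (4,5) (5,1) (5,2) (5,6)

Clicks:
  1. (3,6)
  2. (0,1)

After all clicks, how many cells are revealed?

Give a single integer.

Answer: 26

Derivation:
Click 1 (3,6) count=2: revealed 1 new [(3,6)] -> total=1
Click 2 (0,1) count=0: revealed 25 new [(0,0) (0,1) (0,2) (0,3) (0,4) (0,5) (0,6) (1,0) (1,1) (1,2) (1,3) (1,4) (1,5) (1,6) (2,2) (2,3) (2,4) (2,5) (3,2) (3,3) (3,4) (3,5) (4,2) (4,3) (4,4)] -> total=26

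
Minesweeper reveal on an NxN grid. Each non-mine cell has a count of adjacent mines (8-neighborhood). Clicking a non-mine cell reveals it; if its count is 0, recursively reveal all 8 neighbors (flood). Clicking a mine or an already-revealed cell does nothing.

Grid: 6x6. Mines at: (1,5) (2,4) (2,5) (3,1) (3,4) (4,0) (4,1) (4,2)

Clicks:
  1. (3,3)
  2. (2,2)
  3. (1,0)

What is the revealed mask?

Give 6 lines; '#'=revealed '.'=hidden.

Click 1 (3,3) count=3: revealed 1 new [(3,3)] -> total=1
Click 2 (2,2) count=1: revealed 1 new [(2,2)] -> total=2
Click 3 (1,0) count=0: revealed 13 new [(0,0) (0,1) (0,2) (0,3) (0,4) (1,0) (1,1) (1,2) (1,3) (1,4) (2,0) (2,1) (2,3)] -> total=15

Answer: #####.
#####.
####..
...#..
......
......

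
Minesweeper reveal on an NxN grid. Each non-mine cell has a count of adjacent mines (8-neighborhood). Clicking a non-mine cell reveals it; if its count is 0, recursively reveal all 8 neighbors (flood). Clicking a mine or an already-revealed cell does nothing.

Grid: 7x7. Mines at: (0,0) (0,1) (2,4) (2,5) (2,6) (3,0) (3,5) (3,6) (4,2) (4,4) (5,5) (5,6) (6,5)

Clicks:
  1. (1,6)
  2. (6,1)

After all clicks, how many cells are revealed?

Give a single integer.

Answer: 13

Derivation:
Click 1 (1,6) count=2: revealed 1 new [(1,6)] -> total=1
Click 2 (6,1) count=0: revealed 12 new [(4,0) (4,1) (5,0) (5,1) (5,2) (5,3) (5,4) (6,0) (6,1) (6,2) (6,3) (6,4)] -> total=13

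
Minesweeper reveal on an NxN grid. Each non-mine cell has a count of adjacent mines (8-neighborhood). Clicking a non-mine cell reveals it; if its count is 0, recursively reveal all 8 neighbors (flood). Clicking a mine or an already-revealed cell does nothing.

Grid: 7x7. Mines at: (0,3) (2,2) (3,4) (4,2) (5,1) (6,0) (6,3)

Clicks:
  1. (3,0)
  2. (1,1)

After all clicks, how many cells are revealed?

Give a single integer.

Answer: 12

Derivation:
Click 1 (3,0) count=0: revealed 12 new [(0,0) (0,1) (0,2) (1,0) (1,1) (1,2) (2,0) (2,1) (3,0) (3,1) (4,0) (4,1)] -> total=12
Click 2 (1,1) count=1: revealed 0 new [(none)] -> total=12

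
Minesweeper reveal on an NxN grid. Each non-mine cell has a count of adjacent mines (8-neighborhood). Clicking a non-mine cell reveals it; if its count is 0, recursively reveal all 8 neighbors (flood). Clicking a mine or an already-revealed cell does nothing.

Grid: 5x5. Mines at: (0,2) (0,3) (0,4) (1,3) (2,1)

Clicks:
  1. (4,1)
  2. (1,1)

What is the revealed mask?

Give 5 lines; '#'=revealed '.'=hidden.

Answer: .....
.#...
..###
#####
#####

Derivation:
Click 1 (4,1) count=0: revealed 13 new [(2,2) (2,3) (2,4) (3,0) (3,1) (3,2) (3,3) (3,4) (4,0) (4,1) (4,2) (4,3) (4,4)] -> total=13
Click 2 (1,1) count=2: revealed 1 new [(1,1)] -> total=14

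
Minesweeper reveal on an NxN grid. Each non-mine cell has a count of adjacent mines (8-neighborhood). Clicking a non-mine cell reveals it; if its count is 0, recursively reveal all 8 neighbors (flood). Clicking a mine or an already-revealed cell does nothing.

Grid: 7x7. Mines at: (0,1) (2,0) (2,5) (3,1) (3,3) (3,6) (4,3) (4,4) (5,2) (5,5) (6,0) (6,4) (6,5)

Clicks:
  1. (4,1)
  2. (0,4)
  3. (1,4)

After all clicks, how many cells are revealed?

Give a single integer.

Click 1 (4,1) count=2: revealed 1 new [(4,1)] -> total=1
Click 2 (0,4) count=0: revealed 13 new [(0,2) (0,3) (0,4) (0,5) (0,6) (1,2) (1,3) (1,4) (1,5) (1,6) (2,2) (2,3) (2,4)] -> total=14
Click 3 (1,4) count=1: revealed 0 new [(none)] -> total=14

Answer: 14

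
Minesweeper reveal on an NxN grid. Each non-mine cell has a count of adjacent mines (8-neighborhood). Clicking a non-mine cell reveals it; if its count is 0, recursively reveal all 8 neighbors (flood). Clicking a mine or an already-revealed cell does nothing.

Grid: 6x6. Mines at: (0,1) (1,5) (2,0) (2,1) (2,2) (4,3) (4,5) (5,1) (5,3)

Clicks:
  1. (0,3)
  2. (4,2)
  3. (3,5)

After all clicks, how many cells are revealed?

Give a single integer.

Answer: 8

Derivation:
Click 1 (0,3) count=0: revealed 6 new [(0,2) (0,3) (0,4) (1,2) (1,3) (1,4)] -> total=6
Click 2 (4,2) count=3: revealed 1 new [(4,2)] -> total=7
Click 3 (3,5) count=1: revealed 1 new [(3,5)] -> total=8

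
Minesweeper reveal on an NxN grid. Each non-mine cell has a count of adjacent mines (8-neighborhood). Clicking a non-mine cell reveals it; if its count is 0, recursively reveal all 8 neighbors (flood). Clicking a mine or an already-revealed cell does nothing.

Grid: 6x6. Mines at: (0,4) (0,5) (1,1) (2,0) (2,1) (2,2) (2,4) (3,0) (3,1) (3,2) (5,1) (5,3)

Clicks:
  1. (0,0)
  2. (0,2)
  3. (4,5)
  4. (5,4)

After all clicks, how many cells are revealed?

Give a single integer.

Click 1 (0,0) count=1: revealed 1 new [(0,0)] -> total=1
Click 2 (0,2) count=1: revealed 1 new [(0,2)] -> total=2
Click 3 (4,5) count=0: revealed 6 new [(3,4) (3,5) (4,4) (4,5) (5,4) (5,5)] -> total=8
Click 4 (5,4) count=1: revealed 0 new [(none)] -> total=8

Answer: 8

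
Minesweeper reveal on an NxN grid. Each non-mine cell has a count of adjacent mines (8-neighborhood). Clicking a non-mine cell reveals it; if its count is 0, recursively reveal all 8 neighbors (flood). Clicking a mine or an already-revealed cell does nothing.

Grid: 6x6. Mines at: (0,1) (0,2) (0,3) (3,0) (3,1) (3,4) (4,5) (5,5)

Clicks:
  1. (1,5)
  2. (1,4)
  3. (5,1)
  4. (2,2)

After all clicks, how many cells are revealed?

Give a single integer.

Click 1 (1,5) count=0: revealed 6 new [(0,4) (0,5) (1,4) (1,5) (2,4) (2,5)] -> total=6
Click 2 (1,4) count=1: revealed 0 new [(none)] -> total=6
Click 3 (5,1) count=0: revealed 10 new [(4,0) (4,1) (4,2) (4,3) (4,4) (5,0) (5,1) (5,2) (5,3) (5,4)] -> total=16
Click 4 (2,2) count=1: revealed 1 new [(2,2)] -> total=17

Answer: 17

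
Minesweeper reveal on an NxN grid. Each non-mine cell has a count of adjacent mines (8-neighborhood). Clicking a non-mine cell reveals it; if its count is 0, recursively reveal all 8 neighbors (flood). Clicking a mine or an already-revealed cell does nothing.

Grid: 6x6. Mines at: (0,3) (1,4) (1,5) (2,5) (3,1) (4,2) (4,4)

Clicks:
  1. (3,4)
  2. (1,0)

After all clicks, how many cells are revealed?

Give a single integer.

Answer: 10

Derivation:
Click 1 (3,4) count=2: revealed 1 new [(3,4)] -> total=1
Click 2 (1,0) count=0: revealed 9 new [(0,0) (0,1) (0,2) (1,0) (1,1) (1,2) (2,0) (2,1) (2,2)] -> total=10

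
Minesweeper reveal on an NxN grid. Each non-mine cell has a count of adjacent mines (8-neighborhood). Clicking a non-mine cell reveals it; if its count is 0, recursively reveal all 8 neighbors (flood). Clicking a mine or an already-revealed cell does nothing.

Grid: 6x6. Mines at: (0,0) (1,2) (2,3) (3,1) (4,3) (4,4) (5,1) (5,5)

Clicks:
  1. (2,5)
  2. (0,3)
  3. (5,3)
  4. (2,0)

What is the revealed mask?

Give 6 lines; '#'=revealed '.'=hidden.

Click 1 (2,5) count=0: revealed 10 new [(0,3) (0,4) (0,5) (1,3) (1,4) (1,5) (2,4) (2,5) (3,4) (3,5)] -> total=10
Click 2 (0,3) count=1: revealed 0 new [(none)] -> total=10
Click 3 (5,3) count=2: revealed 1 new [(5,3)] -> total=11
Click 4 (2,0) count=1: revealed 1 new [(2,0)] -> total=12

Answer: ...###
...###
#...##
....##
......
...#..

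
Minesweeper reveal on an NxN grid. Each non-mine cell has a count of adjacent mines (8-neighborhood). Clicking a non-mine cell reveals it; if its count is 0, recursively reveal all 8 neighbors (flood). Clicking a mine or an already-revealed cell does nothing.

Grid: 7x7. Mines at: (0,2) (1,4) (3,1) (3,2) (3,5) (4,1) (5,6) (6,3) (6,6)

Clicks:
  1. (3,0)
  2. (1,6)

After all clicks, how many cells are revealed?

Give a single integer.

Click 1 (3,0) count=2: revealed 1 new [(3,0)] -> total=1
Click 2 (1,6) count=0: revealed 6 new [(0,5) (0,6) (1,5) (1,6) (2,5) (2,6)] -> total=7

Answer: 7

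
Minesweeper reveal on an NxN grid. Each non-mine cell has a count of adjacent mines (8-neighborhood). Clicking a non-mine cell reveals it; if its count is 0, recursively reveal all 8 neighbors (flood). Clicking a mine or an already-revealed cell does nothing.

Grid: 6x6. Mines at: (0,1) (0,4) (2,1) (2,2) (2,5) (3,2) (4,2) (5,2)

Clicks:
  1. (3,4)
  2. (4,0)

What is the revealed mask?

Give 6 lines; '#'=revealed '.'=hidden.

Click 1 (3,4) count=1: revealed 1 new [(3,4)] -> total=1
Click 2 (4,0) count=0: revealed 6 new [(3,0) (3,1) (4,0) (4,1) (5,0) (5,1)] -> total=7

Answer: ......
......
......
##..#.
##....
##....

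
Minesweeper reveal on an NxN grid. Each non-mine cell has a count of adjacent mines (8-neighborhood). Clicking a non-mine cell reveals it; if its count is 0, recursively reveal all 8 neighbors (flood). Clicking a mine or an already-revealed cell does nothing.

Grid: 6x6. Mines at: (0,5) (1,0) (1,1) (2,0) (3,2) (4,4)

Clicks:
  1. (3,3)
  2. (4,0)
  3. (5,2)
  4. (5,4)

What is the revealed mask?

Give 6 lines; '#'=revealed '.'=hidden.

Click 1 (3,3) count=2: revealed 1 new [(3,3)] -> total=1
Click 2 (4,0) count=0: revealed 10 new [(3,0) (3,1) (4,0) (4,1) (4,2) (4,3) (5,0) (5,1) (5,2) (5,3)] -> total=11
Click 3 (5,2) count=0: revealed 0 new [(none)] -> total=11
Click 4 (5,4) count=1: revealed 1 new [(5,4)] -> total=12

Answer: ......
......
......
##.#..
####..
#####.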